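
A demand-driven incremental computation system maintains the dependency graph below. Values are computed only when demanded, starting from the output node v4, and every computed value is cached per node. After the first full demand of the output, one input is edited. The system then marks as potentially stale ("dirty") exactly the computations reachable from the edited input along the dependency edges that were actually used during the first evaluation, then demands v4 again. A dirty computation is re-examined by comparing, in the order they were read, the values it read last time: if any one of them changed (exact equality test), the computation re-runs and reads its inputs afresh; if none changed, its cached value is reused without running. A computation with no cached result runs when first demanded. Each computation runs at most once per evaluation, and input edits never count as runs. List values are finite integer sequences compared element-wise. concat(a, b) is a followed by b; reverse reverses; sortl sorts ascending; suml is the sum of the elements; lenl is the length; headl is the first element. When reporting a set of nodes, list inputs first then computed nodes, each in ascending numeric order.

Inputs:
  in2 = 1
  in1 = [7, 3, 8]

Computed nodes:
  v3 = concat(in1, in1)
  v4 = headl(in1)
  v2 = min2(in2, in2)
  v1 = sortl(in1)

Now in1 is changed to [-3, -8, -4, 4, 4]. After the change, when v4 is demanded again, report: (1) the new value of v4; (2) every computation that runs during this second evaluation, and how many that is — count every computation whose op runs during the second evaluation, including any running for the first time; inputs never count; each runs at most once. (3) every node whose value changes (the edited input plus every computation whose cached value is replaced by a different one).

First evaluation (everything demanded from the output):
  v4 = headl([7, 3, 8]) = 7

Propagation after the edit:
  v4: runs — in1 [7, 3, 8]->[-3, -8, -4, 4, 4]; result -3.

New value of v4: -3.
Computations that run: v4 — 1 in total.
Values that change: in1, v4.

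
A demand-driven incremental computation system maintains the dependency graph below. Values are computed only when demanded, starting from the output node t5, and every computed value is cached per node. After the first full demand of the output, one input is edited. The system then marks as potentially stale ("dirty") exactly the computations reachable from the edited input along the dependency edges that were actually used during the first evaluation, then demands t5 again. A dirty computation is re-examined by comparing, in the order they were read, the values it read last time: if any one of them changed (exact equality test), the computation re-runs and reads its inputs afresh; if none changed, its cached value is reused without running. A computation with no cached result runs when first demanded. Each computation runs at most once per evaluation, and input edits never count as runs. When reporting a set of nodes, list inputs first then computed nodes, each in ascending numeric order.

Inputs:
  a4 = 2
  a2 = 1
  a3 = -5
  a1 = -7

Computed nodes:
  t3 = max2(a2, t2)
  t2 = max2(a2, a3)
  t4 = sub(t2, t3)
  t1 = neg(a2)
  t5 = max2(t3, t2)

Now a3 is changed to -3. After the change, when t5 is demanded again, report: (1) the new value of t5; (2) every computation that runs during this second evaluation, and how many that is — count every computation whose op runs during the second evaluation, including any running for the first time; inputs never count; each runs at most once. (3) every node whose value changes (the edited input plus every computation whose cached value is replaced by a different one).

First evaluation (everything demanded from the output):
  t2 = max2(1, -5) = 1
  t3 = max2(1, 1) = 1
  t5 = max2(1, 1) = 1

Propagation after the edit:
  t2: runs — a3 -5->-3; result 1 (same value as before).
  t3: checked — values it read are unchanged (a2 unchanged, t2 unchanged); reused cached 1 without running.
  t5: checked — values it read are unchanged (t3 unchanged, t2 unchanged); reused cached 1 without running.

Key observation: the change is absorbed at t2 — it re-runs but produces the same value, and the output's value is unchanged.

New value of t5: 1.
Computations that run: t2 — 1 in total.
Values that change: a3.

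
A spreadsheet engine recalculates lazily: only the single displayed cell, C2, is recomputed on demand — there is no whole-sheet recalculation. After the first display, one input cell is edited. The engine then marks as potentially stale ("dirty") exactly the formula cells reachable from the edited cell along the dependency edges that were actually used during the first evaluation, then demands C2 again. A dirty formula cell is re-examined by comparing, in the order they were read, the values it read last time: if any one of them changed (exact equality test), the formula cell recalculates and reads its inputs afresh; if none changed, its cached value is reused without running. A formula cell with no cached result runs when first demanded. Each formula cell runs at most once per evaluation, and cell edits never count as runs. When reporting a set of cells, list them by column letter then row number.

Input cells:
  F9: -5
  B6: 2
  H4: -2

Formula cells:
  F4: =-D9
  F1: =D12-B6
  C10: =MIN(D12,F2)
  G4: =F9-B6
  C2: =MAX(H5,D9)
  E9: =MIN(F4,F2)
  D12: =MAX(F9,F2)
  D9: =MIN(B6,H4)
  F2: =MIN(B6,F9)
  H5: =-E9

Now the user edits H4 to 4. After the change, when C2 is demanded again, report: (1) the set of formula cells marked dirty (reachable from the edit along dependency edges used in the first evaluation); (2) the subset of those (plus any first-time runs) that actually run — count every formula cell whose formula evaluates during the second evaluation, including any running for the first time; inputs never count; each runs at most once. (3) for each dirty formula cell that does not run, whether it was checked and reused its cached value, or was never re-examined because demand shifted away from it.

First evaluation (everything demanded from the output):
  D9 = MIN(2, -2) = -2
  F2 = MIN(2, -5) = -5
  F4 = -(-2) = 2
  E9 = MIN(2, -5) = -5
  H5 = -(-5) = 5
  C2 = MAX(5, -2) = 5

Propagation after the edit:
  D9: runs — H4 -2->4; result 2.
  F4: runs — D9 -2->2; result -2.
  E9: runs — F4 2->-2; result -5 (same value as before).
  H5: checked — values it read are unchanged (E9 unchanged); reused cached 5 without running.
  C2: runs — D9 -2->2; result 5 (same value as before).

Key observation: the cutoff stops propagation at H5 — its inputs' values are unchanged, so it reuses its cache.

Marked dirty: C2, D9, E9, F4, H5.
Formula cells that run: C2, D9, E9, F4 — 4 in total.
Checked but reused from cache: H5.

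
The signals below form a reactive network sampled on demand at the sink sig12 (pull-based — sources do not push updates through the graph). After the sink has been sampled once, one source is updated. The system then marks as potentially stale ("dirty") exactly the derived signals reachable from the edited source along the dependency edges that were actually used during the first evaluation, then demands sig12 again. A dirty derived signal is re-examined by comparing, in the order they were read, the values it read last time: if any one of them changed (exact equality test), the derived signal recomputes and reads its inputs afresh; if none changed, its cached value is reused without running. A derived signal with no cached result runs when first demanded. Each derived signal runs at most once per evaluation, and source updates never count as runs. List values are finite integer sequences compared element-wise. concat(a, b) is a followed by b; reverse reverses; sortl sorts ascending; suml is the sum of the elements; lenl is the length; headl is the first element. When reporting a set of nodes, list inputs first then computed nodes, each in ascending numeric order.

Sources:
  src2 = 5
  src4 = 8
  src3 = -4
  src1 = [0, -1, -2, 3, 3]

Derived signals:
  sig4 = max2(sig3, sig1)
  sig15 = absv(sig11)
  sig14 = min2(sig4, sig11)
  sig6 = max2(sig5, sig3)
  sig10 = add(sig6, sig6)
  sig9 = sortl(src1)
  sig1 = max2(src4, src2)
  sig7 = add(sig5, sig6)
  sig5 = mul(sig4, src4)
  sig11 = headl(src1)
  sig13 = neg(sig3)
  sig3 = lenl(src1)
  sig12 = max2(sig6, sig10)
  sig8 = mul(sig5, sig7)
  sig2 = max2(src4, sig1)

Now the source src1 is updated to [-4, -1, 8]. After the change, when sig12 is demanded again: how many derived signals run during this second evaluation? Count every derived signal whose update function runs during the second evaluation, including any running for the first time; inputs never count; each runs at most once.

Initial pass — values computed on the first demand:
  sig1 = max2(8, 5) = 8
  sig3 = lenl([0, -1, -2, 3, 3]) = 5
  sig4 = max2(5, 8) = 8
  sig5 = mul(8, 8) = 64
  sig6 = max2(64, 5) = 64
  sig10 = add(64, 64) = 128
  sig12 = max2(64, 128) = 128

Second demand — change propagation:
  sig3: re-runs because src1 [0, -1, -2, 3, 3]->[-4, -1, 8]; new result 3.
  sig4: re-runs because sig3 5->3; new result 8 (unchanged).
  sig5: re-examined; everything it read last time is the same (sig4 unchanged, src4 unchanged) — cache 64 kept, no run.
  sig6: re-runs because sig3 5->3; new result 64 (unchanged).
  sig10: re-examined; everything it read last time is the same (sig6 unchanged, sig6 unchanged) — cache 128 kept, no run.
  sig12: re-examined; everything it read last time is the same (sig6 unchanged, sig10 unchanged) — cache 128 kept, no run.

The important point: at sig5 every value read last time is unchanged, so the dirty flag clears without a run.

Run set: sig3, sig4, sig6 (3 run).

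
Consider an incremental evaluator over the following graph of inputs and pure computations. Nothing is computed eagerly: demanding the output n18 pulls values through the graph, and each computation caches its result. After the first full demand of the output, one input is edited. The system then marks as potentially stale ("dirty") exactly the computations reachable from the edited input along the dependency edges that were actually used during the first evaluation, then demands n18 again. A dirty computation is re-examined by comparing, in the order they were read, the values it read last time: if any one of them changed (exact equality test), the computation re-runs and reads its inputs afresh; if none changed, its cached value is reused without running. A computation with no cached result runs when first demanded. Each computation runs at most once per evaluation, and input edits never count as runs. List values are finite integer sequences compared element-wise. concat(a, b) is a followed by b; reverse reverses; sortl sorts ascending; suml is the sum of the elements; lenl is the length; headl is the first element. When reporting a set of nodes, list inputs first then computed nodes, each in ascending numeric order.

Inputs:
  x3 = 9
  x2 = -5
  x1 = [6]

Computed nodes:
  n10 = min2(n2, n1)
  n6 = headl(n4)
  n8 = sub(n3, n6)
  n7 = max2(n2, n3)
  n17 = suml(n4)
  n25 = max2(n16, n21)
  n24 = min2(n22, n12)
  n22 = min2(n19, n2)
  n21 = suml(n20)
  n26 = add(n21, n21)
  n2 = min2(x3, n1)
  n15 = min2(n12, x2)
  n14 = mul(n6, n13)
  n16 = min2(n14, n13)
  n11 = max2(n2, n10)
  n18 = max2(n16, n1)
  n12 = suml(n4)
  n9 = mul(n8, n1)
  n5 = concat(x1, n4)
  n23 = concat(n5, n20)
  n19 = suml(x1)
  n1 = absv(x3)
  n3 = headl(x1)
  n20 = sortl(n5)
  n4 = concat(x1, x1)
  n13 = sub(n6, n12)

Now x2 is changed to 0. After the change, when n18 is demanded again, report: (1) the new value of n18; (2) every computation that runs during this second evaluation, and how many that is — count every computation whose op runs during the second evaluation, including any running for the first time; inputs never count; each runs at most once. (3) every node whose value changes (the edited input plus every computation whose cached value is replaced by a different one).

Initial pass — values computed on the first demand:
  n1 = absv(9) = 9
  n4 = concat([6], [6]) = [6, 6]
  n6 = headl([6, 6]) = 6
  n12 = suml([6, 6]) = 12
  n13 = sub(6, 12) = -6
  n14 = mul(6, -6) = -36
  n16 = min2(-36, -6) = -36
  n18 = max2(-36, 9) = 9

Second demand — change propagation:
  no demanded computation ever read x2, so the edit dirties nothing and nothing runs.

The important point: nothing the output needs ever reads x2, so the edit is invisible to it.

n18 now evaluates to 9.
Run set: none (0 run).
Changed values: x2.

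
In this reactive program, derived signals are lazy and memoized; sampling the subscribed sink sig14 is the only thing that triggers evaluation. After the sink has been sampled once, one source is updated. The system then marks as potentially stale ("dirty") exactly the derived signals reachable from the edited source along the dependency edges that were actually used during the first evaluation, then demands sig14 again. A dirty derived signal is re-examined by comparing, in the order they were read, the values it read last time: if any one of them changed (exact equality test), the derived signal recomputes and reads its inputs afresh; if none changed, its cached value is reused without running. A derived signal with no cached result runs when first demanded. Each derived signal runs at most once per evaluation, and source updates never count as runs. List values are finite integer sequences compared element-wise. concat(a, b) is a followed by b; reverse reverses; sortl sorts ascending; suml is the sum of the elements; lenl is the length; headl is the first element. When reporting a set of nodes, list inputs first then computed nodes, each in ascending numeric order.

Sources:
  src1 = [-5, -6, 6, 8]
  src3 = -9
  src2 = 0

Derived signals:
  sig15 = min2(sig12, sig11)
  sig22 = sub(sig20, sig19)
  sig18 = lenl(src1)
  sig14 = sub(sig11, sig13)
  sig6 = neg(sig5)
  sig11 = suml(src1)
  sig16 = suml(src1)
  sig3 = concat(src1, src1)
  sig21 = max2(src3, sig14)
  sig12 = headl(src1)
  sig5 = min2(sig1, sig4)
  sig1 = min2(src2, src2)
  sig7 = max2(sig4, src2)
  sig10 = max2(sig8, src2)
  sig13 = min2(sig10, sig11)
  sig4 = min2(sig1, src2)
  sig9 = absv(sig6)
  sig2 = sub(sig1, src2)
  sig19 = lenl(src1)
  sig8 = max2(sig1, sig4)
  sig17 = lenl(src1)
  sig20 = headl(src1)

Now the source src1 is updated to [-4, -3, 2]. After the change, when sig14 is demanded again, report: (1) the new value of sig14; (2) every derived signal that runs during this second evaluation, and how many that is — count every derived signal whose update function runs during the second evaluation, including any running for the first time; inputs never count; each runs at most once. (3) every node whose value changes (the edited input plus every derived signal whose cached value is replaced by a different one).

Demanding sig14 again yields 0.
3 derived signals run: sig11, sig13, sig14.
The nodes whose values change: src1, sig11, sig13, sig14.

First demand of the output computes:
  sig1 = min2(0, 0) = 0
  sig4 = min2(0, 0) = 0
  sig8 = max2(0, 0) = 0
  sig10 = max2(0, 0) = 0
  sig11 = suml([-5, -6, 6, 8]) = 3
  sig13 = min2(0, 3) = 0
  sig14 = sub(3, 0) = 3

After the edit, cleaning proceeds:
  sig11: a read changed (src1 [-5, -6, 6, 8]->[-4, -3, 2]) — executes, giving -5.
  sig13: a read changed (sig11 3->-5) — executes, giving -5.
  sig14: a read changed (sig11 3->-5; sig13 0->-5) — executes, giving 0.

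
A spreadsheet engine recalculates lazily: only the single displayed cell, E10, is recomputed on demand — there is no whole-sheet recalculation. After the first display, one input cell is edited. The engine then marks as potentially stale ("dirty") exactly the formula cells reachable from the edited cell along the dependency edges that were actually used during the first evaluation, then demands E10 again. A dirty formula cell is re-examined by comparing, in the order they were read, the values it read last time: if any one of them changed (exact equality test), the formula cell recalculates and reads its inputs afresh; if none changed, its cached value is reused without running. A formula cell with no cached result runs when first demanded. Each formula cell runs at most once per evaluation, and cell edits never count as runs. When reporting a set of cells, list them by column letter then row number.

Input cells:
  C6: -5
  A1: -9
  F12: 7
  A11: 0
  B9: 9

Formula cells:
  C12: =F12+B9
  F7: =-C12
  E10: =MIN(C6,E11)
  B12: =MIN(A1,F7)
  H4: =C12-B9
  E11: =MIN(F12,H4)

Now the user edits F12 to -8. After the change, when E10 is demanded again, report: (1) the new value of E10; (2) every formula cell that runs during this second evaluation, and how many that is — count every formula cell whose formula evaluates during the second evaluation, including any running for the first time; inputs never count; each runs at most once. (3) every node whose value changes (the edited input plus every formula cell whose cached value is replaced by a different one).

First evaluation (everything demanded from the output):
  C12 = 7 + 9 = 16
  H4 = 16 - 9 = 7
  E11 = MIN(7, 7) = 7
  E10 = MIN(-5, 7) = -5

Propagation after the edit:
  C12: runs — F12 7->-8; result 1.
  H4: runs — C12 16->1; result -8.
  E11: runs — F12 7->-8; H4 7->-8; result -8.
  E10: runs — E11 7->-8; result -8.

New value of E10: -8.
Formula cells that run: C12, E10, E11, H4 — 4 in total.
Values that change: C12, E10, E11, F12, H4.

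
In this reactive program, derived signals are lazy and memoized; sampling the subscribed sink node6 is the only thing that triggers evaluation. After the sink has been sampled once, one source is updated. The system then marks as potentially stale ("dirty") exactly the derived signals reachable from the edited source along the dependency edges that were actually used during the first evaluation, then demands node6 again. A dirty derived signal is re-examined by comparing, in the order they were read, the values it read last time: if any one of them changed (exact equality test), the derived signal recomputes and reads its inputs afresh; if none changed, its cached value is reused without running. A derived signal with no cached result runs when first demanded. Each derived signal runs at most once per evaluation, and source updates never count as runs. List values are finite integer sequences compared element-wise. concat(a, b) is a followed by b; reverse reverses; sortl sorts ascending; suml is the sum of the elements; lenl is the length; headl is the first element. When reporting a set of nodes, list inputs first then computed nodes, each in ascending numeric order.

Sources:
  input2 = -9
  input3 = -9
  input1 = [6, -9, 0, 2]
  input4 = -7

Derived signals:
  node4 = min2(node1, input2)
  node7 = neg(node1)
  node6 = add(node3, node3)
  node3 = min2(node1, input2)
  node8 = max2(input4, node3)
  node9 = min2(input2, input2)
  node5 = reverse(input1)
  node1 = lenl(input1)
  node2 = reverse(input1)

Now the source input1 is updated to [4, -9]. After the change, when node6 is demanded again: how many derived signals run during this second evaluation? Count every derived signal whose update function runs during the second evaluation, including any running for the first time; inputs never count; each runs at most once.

First demand of the output computes:
  node1 = lenl([6, -9, 0, 2]) = 4
  node3 = min2(4, -9) = -9
  node6 = add(-9, -9) = -18

After the edit, cleaning proceeds:
  node1: a read changed (input1 [6, -9, 0, 2]->[4, -9]) — executes, giving 2.
  node3: a read changed (node1 4->2) — executes, giving -9 — identical to its old value.
  node6: dirty, but its reads are unchanged (node3 unchanged, node3 unchanged); cached -18 stands.

Note the absorption at node3: it re-runs yet its value is the same, leaving the output's value untouched.

2 derived signals run: node1, node3.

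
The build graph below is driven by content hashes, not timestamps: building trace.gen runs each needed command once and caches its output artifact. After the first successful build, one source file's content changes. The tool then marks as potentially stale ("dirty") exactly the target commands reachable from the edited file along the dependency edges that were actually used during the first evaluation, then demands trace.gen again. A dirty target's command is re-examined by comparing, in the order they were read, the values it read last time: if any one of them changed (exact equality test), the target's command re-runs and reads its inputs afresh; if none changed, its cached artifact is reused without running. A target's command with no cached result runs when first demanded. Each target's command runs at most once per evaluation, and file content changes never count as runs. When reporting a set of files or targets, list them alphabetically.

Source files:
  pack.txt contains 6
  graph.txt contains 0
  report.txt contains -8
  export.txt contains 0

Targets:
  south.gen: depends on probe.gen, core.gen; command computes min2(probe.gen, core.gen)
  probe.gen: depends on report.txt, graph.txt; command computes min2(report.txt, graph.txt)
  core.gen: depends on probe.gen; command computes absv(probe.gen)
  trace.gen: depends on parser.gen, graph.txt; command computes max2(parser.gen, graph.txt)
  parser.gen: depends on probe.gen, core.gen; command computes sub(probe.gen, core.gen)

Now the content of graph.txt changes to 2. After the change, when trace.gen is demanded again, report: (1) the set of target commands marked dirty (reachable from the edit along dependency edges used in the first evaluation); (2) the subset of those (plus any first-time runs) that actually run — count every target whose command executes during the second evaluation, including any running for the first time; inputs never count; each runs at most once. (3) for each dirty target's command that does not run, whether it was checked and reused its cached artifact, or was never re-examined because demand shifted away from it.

Initial pass — values computed on the first demand:
  probe.gen = min2(-8, 0) = -8
  core.gen = absv(-8) = 8
  parser.gen = sub(-8, 8) = -16
  trace.gen = max2(-16, 0) = 0

Second demand — change propagation:
  probe.gen: re-runs because graph.txt 0->2; new result -8 (unchanged).
  core.gen: re-examined; everything it read last time is the same (probe.gen unchanged) — cache 8 kept, no run.
  parser.gen: re-examined; everything it read last time is the same (probe.gen unchanged, core.gen unchanged) — cache -16 kept, no run.
  trace.gen: re-runs because graph.txt 0->2; new result 2.

The important point: at core.gen every value read last time is unchanged, so the dirty flag clears without a run.

Dirty set: core.gen, parser.gen, probe.gen, trace.gen.
Run set: probe.gen, trace.gen (2 run).
Re-examined without running (cache reused): core.gen, parser.gen.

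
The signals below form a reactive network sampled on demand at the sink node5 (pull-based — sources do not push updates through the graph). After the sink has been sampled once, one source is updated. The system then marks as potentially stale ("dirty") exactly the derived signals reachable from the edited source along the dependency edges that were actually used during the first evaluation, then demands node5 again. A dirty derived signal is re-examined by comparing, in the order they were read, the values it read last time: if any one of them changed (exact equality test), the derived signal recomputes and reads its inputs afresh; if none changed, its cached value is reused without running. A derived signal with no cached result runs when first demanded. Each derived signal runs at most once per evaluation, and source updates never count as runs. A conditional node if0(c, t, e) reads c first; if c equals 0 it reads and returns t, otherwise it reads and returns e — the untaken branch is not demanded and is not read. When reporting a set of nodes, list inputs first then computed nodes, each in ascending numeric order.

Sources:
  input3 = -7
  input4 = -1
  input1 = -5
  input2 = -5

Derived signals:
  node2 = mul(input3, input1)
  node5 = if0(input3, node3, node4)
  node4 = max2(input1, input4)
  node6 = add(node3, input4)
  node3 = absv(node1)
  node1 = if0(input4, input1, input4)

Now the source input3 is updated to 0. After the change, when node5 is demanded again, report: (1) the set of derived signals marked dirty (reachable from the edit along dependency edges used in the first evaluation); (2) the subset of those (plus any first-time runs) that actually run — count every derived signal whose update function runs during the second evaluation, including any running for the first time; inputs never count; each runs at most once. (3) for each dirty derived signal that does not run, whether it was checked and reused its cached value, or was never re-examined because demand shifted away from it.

Initial pass — values computed on the first demand:
  node4 = max2(-5, -1) = -1
  node5 = if0(input3=-7 -> else branch node4) = -1

Second demand — change propagation:
  node1: newly demanded (no cache) — executes and yields -1.
  node3: newly demanded (no cache) — executes and yields 1.
  node5: re-runs because input3 -7->0; new result 1.

The important point: the flipped condition pulls in fresh nodes; node1, node3 run for the first time.

Dirty set: node5.
Run set: node1, node3, node5 (3 run).
All dirty derived signals ended up running.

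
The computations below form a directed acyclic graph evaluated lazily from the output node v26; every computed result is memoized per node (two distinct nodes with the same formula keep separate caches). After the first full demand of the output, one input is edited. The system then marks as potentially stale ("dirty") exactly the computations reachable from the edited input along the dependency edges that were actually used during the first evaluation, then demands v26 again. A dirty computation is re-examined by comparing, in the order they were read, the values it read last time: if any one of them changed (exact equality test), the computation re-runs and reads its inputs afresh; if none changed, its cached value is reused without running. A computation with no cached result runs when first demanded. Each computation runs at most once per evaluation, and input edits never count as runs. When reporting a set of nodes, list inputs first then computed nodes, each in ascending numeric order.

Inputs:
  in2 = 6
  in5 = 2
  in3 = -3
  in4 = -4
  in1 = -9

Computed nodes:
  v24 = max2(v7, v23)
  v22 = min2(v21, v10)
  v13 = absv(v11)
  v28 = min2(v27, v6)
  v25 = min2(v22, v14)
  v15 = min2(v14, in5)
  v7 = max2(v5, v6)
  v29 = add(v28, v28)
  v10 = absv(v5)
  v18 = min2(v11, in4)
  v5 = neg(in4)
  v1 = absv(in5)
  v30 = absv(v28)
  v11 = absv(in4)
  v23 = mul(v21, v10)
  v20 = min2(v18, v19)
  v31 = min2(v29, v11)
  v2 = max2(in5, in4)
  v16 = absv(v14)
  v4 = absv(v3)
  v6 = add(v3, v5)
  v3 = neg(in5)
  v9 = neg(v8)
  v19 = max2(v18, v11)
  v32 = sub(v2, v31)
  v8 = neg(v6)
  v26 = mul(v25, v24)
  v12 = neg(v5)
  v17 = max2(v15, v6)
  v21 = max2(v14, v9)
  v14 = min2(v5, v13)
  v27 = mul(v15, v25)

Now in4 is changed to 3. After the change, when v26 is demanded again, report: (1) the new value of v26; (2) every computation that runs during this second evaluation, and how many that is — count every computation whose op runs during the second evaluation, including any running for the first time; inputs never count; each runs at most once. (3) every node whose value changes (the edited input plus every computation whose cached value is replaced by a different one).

Demanding v26 again yields 9.
15 computations run: v5, v6, v7, v8, v9, v10, v11, v13, v14, v21, v22, v23, v24, v25, v26.
The nodes whose values change: in4, v5, v6, v7, v8, v9, v10, v11, v13, v14, v21, v22, v23, v24, v25, v26.

First demand of the output computes:
  v3 = neg(2) = -2
  v5 = neg(-4) = 4
  v6 = add(-2, 4) = 2
  v7 = max2(4, 2) = 4
  v8 = neg(2) = -2
  v9 = neg(-2) = 2
  v10 = absv(4) = 4
  v11 = absv(-4) = 4
  v13 = absv(4) = 4
  v14 = min2(4, 4) = 4
  v21 = max2(4, 2) = 4
  v22 = min2(4, 4) = 4
  v23 = mul(4, 4) = 16
  v24 = max2(4, 16) = 16
  v25 = min2(4, 4) = 4
  v26 = mul(4, 16) = 64

After the edit, cleaning proceeds:
  v5: a read changed (in4 -4->3) — executes, giving -3.
  v6: a read changed (v5 4->-3) — executes, giving -5.
  v7: a read changed (v5 4->-3; v6 2->-5) — executes, giving -3.
  v8: a read changed (v6 2->-5) — executes, giving 5.
  v9: a read changed (v8 -2->5) — executes, giving -5.
  v10: a read changed (v5 4->-3) — executes, giving 3.
  v11: a read changed (in4 -4->3) — executes, giving 3.
  v13: a read changed (v11 4->3) — executes, giving 3.
  v14: a read changed (v5 4->-3; v13 4->3) — executes, giving -3.
  v21: a read changed (v14 4->-3; v9 2->-5) — executes, giving -3.
  v22: a read changed (v21 4->-3; v10 4->3) — executes, giving -3.
  v23: a read changed (v21 4->-3; v10 4->3) — executes, giving -9.
  v24: a read changed (v7 4->-3; v23 16->-9) — executes, giving -3.
  v25: a read changed (v22 4->-3; v14 4->-3) — executes, giving -3.
  v26: a read changed (v25 4->-3; v24 16->-3) — executes, giving 9.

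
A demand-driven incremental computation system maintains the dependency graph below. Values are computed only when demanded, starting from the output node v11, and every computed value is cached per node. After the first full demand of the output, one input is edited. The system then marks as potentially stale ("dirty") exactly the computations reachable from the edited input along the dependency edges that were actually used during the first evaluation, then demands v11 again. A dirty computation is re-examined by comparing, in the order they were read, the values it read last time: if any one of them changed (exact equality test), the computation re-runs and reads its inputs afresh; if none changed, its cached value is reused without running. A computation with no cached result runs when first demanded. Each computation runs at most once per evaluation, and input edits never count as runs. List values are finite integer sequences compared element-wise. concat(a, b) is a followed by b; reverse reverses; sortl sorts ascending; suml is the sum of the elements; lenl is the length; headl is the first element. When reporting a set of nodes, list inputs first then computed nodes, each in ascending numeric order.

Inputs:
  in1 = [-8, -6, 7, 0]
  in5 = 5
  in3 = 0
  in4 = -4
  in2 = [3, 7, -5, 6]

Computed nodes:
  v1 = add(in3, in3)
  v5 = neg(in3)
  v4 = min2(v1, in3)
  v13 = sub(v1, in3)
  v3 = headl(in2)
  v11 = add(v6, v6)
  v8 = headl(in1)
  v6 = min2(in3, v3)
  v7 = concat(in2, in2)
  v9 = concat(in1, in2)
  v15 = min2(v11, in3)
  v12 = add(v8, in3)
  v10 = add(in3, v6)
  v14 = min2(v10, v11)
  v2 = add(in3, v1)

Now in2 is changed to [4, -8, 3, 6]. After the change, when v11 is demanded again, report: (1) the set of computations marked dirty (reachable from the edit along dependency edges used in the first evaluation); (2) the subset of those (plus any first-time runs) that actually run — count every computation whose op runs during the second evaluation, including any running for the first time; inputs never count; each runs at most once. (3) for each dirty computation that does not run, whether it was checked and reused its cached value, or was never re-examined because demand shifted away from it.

Marked dirty: v3, v6, v11.
Computations that run: v3, v6 — 2 in total.
Checked but reused from cache: v11.
Key observation: the change is absorbed at v6 — it re-runs but produces the same value, and the output's value is unchanged.

First evaluation (everything demanded from the output):
  v3 = headl([3, 7, -5, 6]) = 3
  v6 = min2(0, 3) = 0
  v11 = add(0, 0) = 0

Propagation after the edit:
  v3: runs — in2 [3, 7, -5, 6]->[4, -8, 3, 6]; result 4.
  v6: runs — v3 3->4; result 0 (same value as before).
  v11: checked — values it read are unchanged (v6 unchanged, v6 unchanged); reused cached 0 without running.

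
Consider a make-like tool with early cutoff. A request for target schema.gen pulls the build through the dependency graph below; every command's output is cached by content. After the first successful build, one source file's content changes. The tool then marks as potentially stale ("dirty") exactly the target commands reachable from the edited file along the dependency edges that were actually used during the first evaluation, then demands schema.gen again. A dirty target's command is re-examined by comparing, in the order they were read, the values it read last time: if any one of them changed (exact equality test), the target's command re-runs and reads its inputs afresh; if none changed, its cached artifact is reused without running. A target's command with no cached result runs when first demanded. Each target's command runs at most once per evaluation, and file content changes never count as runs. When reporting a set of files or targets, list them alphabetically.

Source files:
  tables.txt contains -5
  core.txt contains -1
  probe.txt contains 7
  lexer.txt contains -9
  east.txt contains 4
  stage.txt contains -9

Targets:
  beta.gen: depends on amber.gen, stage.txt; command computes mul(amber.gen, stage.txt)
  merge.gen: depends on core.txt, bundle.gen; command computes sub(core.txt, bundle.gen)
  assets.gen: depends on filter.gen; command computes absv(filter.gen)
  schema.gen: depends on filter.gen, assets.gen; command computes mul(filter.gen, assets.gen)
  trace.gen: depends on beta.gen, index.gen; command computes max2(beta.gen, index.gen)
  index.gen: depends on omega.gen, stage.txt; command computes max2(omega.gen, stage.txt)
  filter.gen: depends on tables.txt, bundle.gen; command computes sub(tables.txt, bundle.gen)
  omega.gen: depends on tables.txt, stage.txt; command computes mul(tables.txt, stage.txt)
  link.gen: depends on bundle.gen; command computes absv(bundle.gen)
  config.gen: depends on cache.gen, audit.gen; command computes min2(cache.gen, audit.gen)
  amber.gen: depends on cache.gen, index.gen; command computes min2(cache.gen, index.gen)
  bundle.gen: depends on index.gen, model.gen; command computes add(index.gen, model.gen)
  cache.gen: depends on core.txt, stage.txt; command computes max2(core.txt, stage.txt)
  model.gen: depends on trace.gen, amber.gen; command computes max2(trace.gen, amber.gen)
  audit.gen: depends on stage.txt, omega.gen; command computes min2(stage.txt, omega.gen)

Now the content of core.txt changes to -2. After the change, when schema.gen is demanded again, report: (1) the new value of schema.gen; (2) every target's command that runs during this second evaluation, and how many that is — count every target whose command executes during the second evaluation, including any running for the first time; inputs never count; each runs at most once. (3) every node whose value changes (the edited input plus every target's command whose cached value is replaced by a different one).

First demand of the output computes:
  cache.gen = max2(-1, -9) = -1
  omega.gen = mul(-5, -9) = 45
  index.gen = max2(45, -9) = 45
  amber.gen = min2(-1, 45) = -1
  beta.gen = mul(-1, -9) = 9
  trace.gen = max2(9, 45) = 45
  model.gen = max2(45, -1) = 45
  bundle.gen = add(45, 45) = 90
  filter.gen = sub(-5, 90) = -95
  assets.gen = absv(-95) = 95
  schema.gen = mul(-95, 95) = -9025

After the edit, cleaning proceeds:
  cache.gen: a read changed (core.txt -1->-2) — executes, giving -2.
  amber.gen: a read changed (cache.gen -1->-2) — executes, giving -2.
  beta.gen: a read changed (amber.gen -1->-2) — executes, giving 18.
  trace.gen: a read changed (beta.gen 9->18) — executes, giving 45 — identical to its old value.
  model.gen: a read changed (amber.gen -1->-2) — executes, giving 45 — identical to its old value.
  bundle.gen: dirty, but its reads are unchanged (index.gen unchanged, model.gen unchanged); cached 90 stands.
  filter.gen: dirty, but its reads are unchanged (tables.txt unchanged, bundle.gen unchanged); cached -95 stands.
  assets.gen: dirty, but its reads are unchanged (filter.gen unchanged); cached 95 stands.
  schema.gen: dirty, but its reads are unchanged (filter.gen unchanged, assets.gen unchanged); cached -9025 stands.

Note where the cutoff bites: bundle.gen is checked, finds nothing changed, and keeps its cache.

Demanding schema.gen again yields -9025.
5 target commands run: amber.gen, beta.gen, cache.gen, model.gen, trace.gen.
The nodes whose values change: amber.gen, beta.gen, cache.gen, core.txt.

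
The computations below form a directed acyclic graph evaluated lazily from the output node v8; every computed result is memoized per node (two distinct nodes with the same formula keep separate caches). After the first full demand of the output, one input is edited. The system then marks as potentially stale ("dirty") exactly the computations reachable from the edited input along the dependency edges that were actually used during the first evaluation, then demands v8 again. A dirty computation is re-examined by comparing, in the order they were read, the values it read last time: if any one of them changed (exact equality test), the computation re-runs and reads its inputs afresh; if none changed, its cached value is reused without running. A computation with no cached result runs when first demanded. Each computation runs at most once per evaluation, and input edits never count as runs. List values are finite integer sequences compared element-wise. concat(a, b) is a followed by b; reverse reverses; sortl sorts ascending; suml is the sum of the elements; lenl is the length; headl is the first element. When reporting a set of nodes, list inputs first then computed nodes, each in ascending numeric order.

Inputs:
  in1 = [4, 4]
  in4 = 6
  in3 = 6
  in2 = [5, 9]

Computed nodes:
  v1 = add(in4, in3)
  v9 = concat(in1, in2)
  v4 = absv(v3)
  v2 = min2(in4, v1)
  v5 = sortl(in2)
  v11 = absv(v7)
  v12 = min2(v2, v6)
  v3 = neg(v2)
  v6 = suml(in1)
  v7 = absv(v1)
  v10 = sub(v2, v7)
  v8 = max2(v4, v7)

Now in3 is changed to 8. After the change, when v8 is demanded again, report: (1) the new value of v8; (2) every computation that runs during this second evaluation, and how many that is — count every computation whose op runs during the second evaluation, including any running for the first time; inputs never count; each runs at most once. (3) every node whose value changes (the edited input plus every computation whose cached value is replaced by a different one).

Demanding v8 again yields 14.
4 computations run: v1, v2, v7, v8.
The nodes whose values change: in3, v1, v7, v8.
Note where the cutoff bites: v3 is checked, finds nothing changed, and keeps its cache.

First demand of the output computes:
  v1 = add(6, 6) = 12
  v2 = min2(6, 12) = 6
  v3 = neg(6) = -6
  v4 = absv(-6) = 6
  v7 = absv(12) = 12
  v8 = max2(6, 12) = 12

After the edit, cleaning proceeds:
  v1: a read changed (in3 6->8) — executes, giving 14.
  v2: a read changed (v1 12->14) — executes, giving 6 — identical to its old value.
  v3: dirty, but its reads are unchanged (v2 unchanged); cached -6 stands.
  v4: dirty, but its reads are unchanged (v3 unchanged); cached 6 stands.
  v7: a read changed (v1 12->14) — executes, giving 14.
  v8: a read changed (v7 12->14) — executes, giving 14.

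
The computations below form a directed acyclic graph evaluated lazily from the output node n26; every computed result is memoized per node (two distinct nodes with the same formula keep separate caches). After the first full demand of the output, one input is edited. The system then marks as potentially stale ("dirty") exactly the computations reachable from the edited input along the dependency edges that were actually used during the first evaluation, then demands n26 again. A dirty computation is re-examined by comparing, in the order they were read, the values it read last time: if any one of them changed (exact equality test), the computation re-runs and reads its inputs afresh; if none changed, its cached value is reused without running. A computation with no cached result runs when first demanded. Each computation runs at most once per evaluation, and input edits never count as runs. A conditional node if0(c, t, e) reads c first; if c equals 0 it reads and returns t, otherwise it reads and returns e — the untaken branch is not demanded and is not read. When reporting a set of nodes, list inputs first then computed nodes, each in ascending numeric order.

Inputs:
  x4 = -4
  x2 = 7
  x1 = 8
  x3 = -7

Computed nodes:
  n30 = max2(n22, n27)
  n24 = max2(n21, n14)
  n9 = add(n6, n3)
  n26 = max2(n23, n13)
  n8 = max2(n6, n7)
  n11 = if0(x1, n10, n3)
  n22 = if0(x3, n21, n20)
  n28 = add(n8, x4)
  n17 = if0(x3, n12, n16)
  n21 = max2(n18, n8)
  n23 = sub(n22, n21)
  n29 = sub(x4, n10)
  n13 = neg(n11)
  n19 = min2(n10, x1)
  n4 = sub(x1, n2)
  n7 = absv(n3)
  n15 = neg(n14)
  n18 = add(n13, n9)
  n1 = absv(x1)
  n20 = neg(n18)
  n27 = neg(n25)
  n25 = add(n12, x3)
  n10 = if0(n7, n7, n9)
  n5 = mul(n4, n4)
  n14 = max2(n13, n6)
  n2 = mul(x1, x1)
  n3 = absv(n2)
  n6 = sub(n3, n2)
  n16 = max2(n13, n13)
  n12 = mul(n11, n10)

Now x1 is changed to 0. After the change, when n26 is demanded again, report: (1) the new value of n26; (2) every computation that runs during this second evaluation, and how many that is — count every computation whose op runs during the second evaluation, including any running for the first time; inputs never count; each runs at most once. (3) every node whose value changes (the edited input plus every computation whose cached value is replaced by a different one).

First demand of the output computes:
  n2 = mul(8, 8) = 64
  n3 = absv(64) = 64
  n6 = sub(64, 64) = 0
  n7 = absv(64) = 64
  n8 = max2(0, 64) = 64
  n9 = add(0, 64) = 64
  n11 = if0(x1=8 -> else branch n3) = 64
  n13 = neg(64) = -64
  n18 = add(-64, 64) = 0
  n20 = neg(0) = 0
  n21 = max2(0, 64) = 64
  n22 = if0(x3=-7 -> else branch n20) = 0
  n23 = sub(0, 64) = -64
  n26 = max2(-64, -64) = -64

After the edit, cleaning proceeds:
  n2: a read changed (x1 8->0; x1 8->0) — executes, giving 0.
  n3: a read changed (n2 64->0) — executes, giving 0.
  n6: a read changed (n3 64->0; n2 64->0) — executes, giving 0 — identical to its old value.
  n7: a read changed (n3 64->0) — executes, giving 0.
  n8: a read changed (n7 64->0) — executes, giving 0.
  n9: a read changed (n3 64->0) — executes, giving 0.
  n10: had never run; runs now, result 0.
  n11: a read changed (x1 8->0; n3 64->0) — executes, giving 0.
  n13: a read changed (n11 64->0) — executes, giving 0.
  n18: a read changed (n13 -64->0; n9 64->0) — executes, giving 0 — identical to its old value.
  n20: dirty, but its reads are unchanged (n18 unchanged); cached 0 stands.
  n21: a read changed (n8 64->0) — executes, giving 0.
  n22: dirty, but its reads are unchanged (x3 unchanged, n20 unchanged); cached 0 stands.
  n23: a read changed (n21 64->0) — executes, giving 0.
  n26: a read changed (n23 -64->0; n13 -64->0) — executes, giving 0.

Note the branch switch — n10 had no cache and runs now for the first time.

Demanding n26 again yields 0.
13 computations run: n2, n3, n6, n7, n8, n9, n10, n11, n13, n18, n21, n23, n26.
The nodes whose values change: x1, n2, n3, n7, n8, n9, n11, n13, n21, n23, n26.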